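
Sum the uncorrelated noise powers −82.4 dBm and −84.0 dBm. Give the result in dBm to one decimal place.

Convert to linear, add, convert back:
P₁ = 5.75×10⁻¹² W, P₂ = 3.98×10⁻¹² W
P_tot = 9.74×10⁻¹² W → 10 log₁₀(P_tot / 10⁻³) = −80.1 dBm

−80.1 dBm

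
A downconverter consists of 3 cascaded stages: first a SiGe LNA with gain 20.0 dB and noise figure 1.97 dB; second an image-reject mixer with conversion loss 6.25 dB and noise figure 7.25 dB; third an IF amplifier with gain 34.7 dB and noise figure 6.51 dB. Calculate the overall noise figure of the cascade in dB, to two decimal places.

2.46 dB

Convert to linear (a loss of L dB is a gain of −L dB): F_i = 10^(NF_i/10), G_i = 10^(G_i,dB/10)
  Stage 1: F_1 = 10^(1.97/10) = 1.574, G_1 = 10^(20.0/10) = 100.0
  Stage 2: F_2 = 10^(7.25/10) = 5.309, G_2 = 10^(−6.25/10) = 0.2371
  Stage 3: F_3 = 10^(6.51/10) = 4.477, G_3 = 10^(34.7/10) = 2951
Friis cascade:
  F = 1.574 + (5.309 − 1)/100.0 + (4.477 − 1)/23.71 = 1.764
NF = 10 log₁₀(1.764) = 2.46 dB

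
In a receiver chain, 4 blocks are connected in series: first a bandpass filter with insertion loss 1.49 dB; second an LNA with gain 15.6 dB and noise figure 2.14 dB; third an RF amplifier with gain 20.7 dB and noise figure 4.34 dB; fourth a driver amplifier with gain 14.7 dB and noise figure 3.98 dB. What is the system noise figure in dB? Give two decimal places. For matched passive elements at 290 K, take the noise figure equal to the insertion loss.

3.75 dB

Convert to linear (a loss of L dB is a gain of −L dB): F_i = 10^(NF_i/10), G_i = 10^(G_i,dB/10)
  Stage 1: F_1 = 10^(1.49/10) = 1.409, G_1 = 10^(−1.49/10) = 0.7096
  Stage 2: F_2 = 10^(2.14/10) = 1.637, G_2 = 10^(15.6/10) = 36.31
  Stage 3: F_3 = 10^(4.34/10) = 2.716, G_3 = 10^(20.7/10) = 117.5
  Stage 4: F_4 = 10^(3.98/10) = 2.500, G_4 = 10^(14.7/10) = 29.51
Friis cascade:
  F = 1.409 + (1.637 − 1)/0.7096 + (2.716 − 1)/25.76 + (2.500 − 1)/3027 = 2.374
NF = 10 log₁₀(2.374) = 3.75 dB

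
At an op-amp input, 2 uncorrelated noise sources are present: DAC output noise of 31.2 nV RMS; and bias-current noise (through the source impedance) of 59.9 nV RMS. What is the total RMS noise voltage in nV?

67.5 nV

Uncorrelated sources add in power (mean-square): V_tot = √(ΣV_i²)
V_tot = √[(3.12×10⁻⁸)² + (5.99×10⁻⁸)²] = 6.75×10⁻⁸ V = 67.5 nV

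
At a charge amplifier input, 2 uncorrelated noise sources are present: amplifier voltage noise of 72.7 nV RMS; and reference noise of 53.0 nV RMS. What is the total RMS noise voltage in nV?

90.0 nV

Uncorrelated sources add in power (mean-square): V_tot = √(ΣV_i²)
V_tot = √[(7.27×10⁻⁸)² + (5.30×10⁻⁸)²] = 9.00×10⁻⁸ V = 90.0 nV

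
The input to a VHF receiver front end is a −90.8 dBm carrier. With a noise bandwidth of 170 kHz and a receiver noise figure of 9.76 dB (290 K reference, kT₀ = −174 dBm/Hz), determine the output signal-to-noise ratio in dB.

21.1 dB

Noise floor: N = −174 + 10 log₁₀(B) + NF
10 log₁₀(1.70×10⁵) = 52.3 dB
N = −174 + 52.3 + 9.76 = −111.94 dBm
SNR = P_sig − N = −90.8 − (−111.94) = 21.14 dB → 21.1 dB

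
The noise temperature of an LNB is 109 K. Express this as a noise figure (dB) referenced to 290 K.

F = 1 + T_e/T₀ = 1 + 109/290 = 1.37586
NF = 10 log₁₀(1.37586) = 1.39 dB

1.39 dB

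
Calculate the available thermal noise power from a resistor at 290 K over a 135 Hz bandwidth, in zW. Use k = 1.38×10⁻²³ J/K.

540 zW

P_n = kTB = 1.38×10⁻²³ × 290 × 1.35×10² = 5.40×10⁻¹⁹ W = 540 zW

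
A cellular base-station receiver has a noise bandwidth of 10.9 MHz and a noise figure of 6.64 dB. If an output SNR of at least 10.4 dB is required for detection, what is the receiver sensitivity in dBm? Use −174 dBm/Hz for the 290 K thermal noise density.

−86.6 dBm

Sensitivity = −174 + 10 log₁₀(B) + NF + SNR_min
= −174 + 70.37 + 6.64 + 10.4
= −86.59 dBm → −86.6 dBm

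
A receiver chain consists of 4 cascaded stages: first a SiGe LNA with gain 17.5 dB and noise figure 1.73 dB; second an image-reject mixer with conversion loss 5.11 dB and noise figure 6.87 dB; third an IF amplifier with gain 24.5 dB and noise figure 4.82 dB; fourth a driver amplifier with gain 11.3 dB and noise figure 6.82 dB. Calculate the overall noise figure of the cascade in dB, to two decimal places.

Convert to linear (a loss of L dB is a gain of −L dB): F_i = 10^(NF_i/10), G_i = 10^(G_i,dB/10)
  Stage 1: F_1 = 10^(1.73/10) = 1.489, G_1 = 10^(17.5/10) = 56.23
  Stage 2: F_2 = 10^(6.87/10) = 4.864, G_2 = 10^(−5.11/10) = 0.3083
  Stage 3: F_3 = 10^(4.82/10) = 3.034, G_3 = 10^(24.5/10) = 281.8
  Stage 4: F_4 = 10^(6.82/10) = 4.808, G_4 = 10^(11.3/10) = 13.49
Friis cascade:
  F = 1.489 + (4.864 − 1)/56.23 + (3.034 − 1)/17.34 + (4.808 − 1)/4887 = 1.676
NF = 10 log₁₀(1.676) = 2.24 dB

2.24 dB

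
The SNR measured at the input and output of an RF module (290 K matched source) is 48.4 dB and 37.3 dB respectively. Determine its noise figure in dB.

11.1 dB

NF (dB) = SNR_in(dB) − SNR_out(dB) when the source is at T₀
NF = 48.4 − 37.3 = 11.1 dB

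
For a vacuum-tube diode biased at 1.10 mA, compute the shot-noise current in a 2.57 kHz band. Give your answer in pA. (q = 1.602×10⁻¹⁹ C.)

952 pA

I_n = √(2qI·B)
2qI·B = 2 × 1.602×10⁻¹⁹ × 1.10×10⁻³ × 2.57×10³ = 9.06×10⁻¹⁹ A²
I_n = √(9.06×10⁻¹⁹) = 9.52×10⁻¹⁰ A = 952 pA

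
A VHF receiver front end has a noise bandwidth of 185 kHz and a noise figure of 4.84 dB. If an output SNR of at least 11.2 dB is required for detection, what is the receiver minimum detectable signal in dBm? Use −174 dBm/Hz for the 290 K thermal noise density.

−105.3 dBm

Sensitivity = −174 + 10 log₁₀(B) + NF + SNR_min
= −174 + 52.67 + 4.84 + 11.2
= −105.29 dBm → −105.3 dBm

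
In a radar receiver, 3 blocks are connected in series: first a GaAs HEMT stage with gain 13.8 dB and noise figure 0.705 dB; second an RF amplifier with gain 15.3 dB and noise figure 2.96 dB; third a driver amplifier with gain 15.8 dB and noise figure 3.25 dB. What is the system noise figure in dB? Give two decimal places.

Convert to linear (a loss of L dB is a gain of −L dB): F_i = 10^(NF_i/10), G_i = 10^(G_i,dB/10)
  Stage 1: F_1 = 10^(0.705/10) = 1.176, G_1 = 10^(13.8/10) = 23.99
  Stage 2: F_2 = 10^(2.96/10) = 1.977, G_2 = 10^(15.3/10) = 33.88
  Stage 3: F_3 = 10^(3.25/10) = 2.113, G_3 = 10^(15.8/10) = 38.02
Friis cascade:
  F = 1.176 + (1.977 − 1)/23.99 + (2.113 − 1)/812.8 = 1.218
NF = 10 log₁₀(1.218) = 0.86 dB

0.86 dB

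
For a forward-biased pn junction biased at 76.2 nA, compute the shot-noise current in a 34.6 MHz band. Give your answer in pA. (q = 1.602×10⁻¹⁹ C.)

919 pA

I_n = √(2qI·B)
2qI·B = 2 × 1.602×10⁻¹⁹ × 7.62×10⁻⁸ × 3.46×10⁷ = 8.45×10⁻¹⁹ A²
I_n = √(8.45×10⁻¹⁹) = 9.19×10⁻¹⁰ A = 919 pA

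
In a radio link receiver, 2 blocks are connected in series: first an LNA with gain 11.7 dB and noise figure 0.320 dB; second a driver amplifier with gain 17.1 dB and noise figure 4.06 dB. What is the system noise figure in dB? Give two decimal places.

Convert to linear (a loss of L dB is a gain of −L dB): F_i = 10^(NF_i/10), G_i = 10^(G_i,dB/10)
  Stage 1: F_1 = 10^(0.320/10) = 1.076, G_1 = 10^(11.7/10) = 14.79
  Stage 2: F_2 = 10^(4.06/10) = 2.547, G_2 = 10^(17.1/10) = 51.29
Friis cascade:
  F = 1.076 + (2.547 − 1)/14.79 = 1.181
NF = 10 log₁₀(1.181) = 0.72 dB

0.72 dB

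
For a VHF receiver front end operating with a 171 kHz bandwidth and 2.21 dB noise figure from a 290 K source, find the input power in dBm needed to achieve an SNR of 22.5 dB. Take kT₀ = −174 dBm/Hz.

−97.0 dBm

Sensitivity = −174 + 10 log₁₀(B) + NF + SNR_min
= −174 + 52.33 + 2.21 + 22.5
= −96.96 dBm → −97.0 dBm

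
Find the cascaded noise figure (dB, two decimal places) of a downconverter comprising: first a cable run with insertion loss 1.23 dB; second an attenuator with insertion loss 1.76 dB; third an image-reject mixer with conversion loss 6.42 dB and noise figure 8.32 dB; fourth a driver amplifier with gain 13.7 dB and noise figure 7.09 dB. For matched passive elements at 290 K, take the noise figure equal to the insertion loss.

16.94 dB

Convert to linear (a loss of L dB is a gain of −L dB): F_i = 10^(NF_i/10), G_i = 10^(G_i,dB/10)
  Stage 1: F_1 = 10^(1.23/10) = 1.327, G_1 = 10^(−1.23/10) = 0.7534
  Stage 2: F_2 = 10^(1.76/10) = 1.500, G_2 = 10^(−1.76/10) = 0.6668
  Stage 3: F_3 = 10^(8.32/10) = 6.792, G_3 = 10^(−6.42/10) = 0.2280
  Stage 4: F_4 = 10^(7.09/10) = 5.117, G_4 = 10^(13.7/10) = 23.44
Friis cascade:
  F = 1.327 + (1.500 − 1)/0.7534 + (6.792 − 1)/0.5023 + (5.117 − 1)/0.1146 = 49.46
NF = 10 log₁₀(49.46) = 16.94 dB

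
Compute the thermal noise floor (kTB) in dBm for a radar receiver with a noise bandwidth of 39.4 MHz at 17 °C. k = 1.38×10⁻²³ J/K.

−98.0 dBm

T = 17 °C + 273.15 = 290.15 K
P_n = kTB = 1.38×10⁻²³ × 290.15 × 3.94×10⁷ = 1.58×10⁻¹³ W
In dBm: 10 log₁₀(1.58×10⁻¹³ / 10⁻³) = −98.0 dBm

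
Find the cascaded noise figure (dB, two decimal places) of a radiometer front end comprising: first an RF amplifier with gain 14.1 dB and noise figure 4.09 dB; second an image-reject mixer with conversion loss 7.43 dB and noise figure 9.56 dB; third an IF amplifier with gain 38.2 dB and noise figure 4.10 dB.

5.07 dB

Convert to linear (a loss of L dB is a gain of −L dB): F_i = 10^(NF_i/10), G_i = 10^(G_i,dB/10)
  Stage 1: F_1 = 10^(4.09/10) = 2.564, G_1 = 10^(14.1/10) = 25.70
  Stage 2: F_2 = 10^(9.56/10) = 9.036, G_2 = 10^(−7.43/10) = 0.1807
  Stage 3: F_3 = 10^(4.10/10) = 2.570, G_3 = 10^(38.2/10) = 6607
Friis cascade:
  F = 2.564 + (9.036 − 1)/25.70 + (2.570 − 1)/4.645 = 3.215
NF = 10 log₁₀(3.215) = 5.07 dB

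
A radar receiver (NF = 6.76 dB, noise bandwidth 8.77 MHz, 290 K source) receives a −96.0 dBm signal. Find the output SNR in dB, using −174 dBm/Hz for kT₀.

1.8 dB

Noise floor: N = −174 + 10 log₁₀(B) + NF
10 log₁₀(8.77×10⁶) = 69.43 dB
N = −174 + 69.43 + 6.76 = −97.81 dBm
SNR = P_sig − N = −96.0 − (−97.81) = 1.81 dB → 1.8 dB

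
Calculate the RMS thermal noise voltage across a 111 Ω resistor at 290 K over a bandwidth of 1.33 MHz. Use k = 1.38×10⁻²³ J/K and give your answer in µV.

1.54 µV

V_n = √(4kTRB)
4kTRB = 4 × 1.38×10⁻²³ × 290 × 1.11×10² × 1.33×10⁶ = 2.36×10⁻¹² V²
V_n = √(2.36×10⁻¹²) = 1.54×10⁻⁶ V = 1.54 µV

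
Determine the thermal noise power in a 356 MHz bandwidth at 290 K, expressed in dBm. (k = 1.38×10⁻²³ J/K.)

P_n = kTB = 1.38×10⁻²³ × 290 × 3.56×10⁸ = 1.42×10⁻¹² W
In dBm: 10 log₁₀(1.42×10⁻¹² / 10⁻³) = −88.5 dBm

−88.5 dBm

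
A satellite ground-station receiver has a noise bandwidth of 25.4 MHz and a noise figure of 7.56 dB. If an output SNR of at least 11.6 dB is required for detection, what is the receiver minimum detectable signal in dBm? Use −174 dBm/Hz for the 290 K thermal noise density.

−80.8 dBm

Sensitivity = −174 + 10 log₁₀(B) + NF + SNR_min
= −174 + 74.05 + 7.56 + 11.6
= −80.79 dBm → −80.8 dBm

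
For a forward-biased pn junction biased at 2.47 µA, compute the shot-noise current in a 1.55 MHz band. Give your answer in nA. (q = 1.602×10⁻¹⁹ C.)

1.11 nA

I_n = √(2qI·B)
2qI·B = 2 × 1.602×10⁻¹⁹ × 2.47×10⁻⁶ × 1.55×10⁶ = 1.23×10⁻¹⁸ A²
I_n = √(1.23×10⁻¹⁸) = 1.11×10⁻⁹ A = 1.11 nA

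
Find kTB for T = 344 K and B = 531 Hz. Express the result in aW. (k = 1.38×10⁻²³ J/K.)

2.52 aW

P_n = kTB = 1.38×10⁻²³ × 344 × 5.31×10² = 2.52×10⁻¹⁸ W = 2.52 aW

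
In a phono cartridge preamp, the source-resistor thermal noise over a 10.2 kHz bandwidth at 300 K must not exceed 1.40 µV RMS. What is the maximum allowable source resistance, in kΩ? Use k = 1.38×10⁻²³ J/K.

Johnson–Nyquist: V_n = √(4kTRB) ⇒ R = V_n² / (4kTB)
4kTB = 4 × 1.38×10⁻²³ × 300 × 1.02×10⁴ = 1.69×10⁻¹⁶
R = (1.40×10⁻⁶)² / 1.69×10⁻¹⁶ = 1.16×10⁴ Ω = 11.6 kΩ

11.6 kΩ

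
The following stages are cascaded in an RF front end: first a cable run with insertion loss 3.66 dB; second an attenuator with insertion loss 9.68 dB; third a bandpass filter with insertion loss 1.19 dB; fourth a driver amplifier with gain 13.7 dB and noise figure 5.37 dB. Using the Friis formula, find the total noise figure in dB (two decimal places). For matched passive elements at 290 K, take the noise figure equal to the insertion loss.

19.90 dB

Convert to linear (a loss of L dB is a gain of −L dB): F_i = 10^(NF_i/10), G_i = 10^(G_i,dB/10)
  Stage 1: F_1 = 10^(3.66/10) = 2.323, G_1 = 10^(−3.66/10) = 0.4305
  Stage 2: F_2 = 10^(9.68/10) = 9.290, G_2 = 10^(−9.68/10) = 0.1076
  Stage 3: F_3 = 10^(1.19/10) = 1.315, G_3 = 10^(−1.19/10) = 0.7603
  Stage 4: F_4 = 10^(5.37/10) = 3.443, G_4 = 10^(13.7/10) = 23.44
Friis cascade:
  F = 2.323 + (9.290 − 1)/0.4305 + (1.315 − 1)/0.04634 + (3.443 − 1)/0.03524 = 97.72
NF = 10 log₁₀(97.72) = 19.90 dB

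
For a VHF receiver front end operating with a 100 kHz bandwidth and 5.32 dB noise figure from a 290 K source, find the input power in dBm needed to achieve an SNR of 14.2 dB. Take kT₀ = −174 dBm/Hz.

Sensitivity = −174 + 10 log₁₀(B) + NF + SNR_min
= −174 + 50 + 5.32 + 14.2
= −104.48 dBm → −104.5 dBm

−104.5 dBm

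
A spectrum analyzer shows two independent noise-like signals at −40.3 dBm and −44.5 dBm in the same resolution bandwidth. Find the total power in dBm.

Convert to linear, add, convert back:
P₁ = 9.33×10⁻⁸ W, P₂ = 3.55×10⁻⁸ W
P_tot = 1.29×10⁻⁷ W → 10 log₁₀(P_tot / 10⁻³) = −38.9 dBm

−38.9 dBm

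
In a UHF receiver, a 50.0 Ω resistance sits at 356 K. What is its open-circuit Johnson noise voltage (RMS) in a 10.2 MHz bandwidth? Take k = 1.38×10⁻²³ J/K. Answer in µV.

V_n = √(4kTRB)
4kTRB = 4 × 1.38×10⁻²³ × 356 × 5.00×10¹ × 1.02×10⁷ = 1.00×10⁻¹¹ V²
V_n = √(1.00×10⁻¹¹) = 3.17×10⁻⁶ V = 3.17 µV

3.17 µV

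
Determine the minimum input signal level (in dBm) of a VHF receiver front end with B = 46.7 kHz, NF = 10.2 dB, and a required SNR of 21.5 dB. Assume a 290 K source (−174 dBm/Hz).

−95.6 dBm

Sensitivity = −174 + 10 log₁₀(B) + NF + SNR_min
= −174 + 46.69 + 10.2 + 21.5
= −95.61 dBm → −95.6 dBm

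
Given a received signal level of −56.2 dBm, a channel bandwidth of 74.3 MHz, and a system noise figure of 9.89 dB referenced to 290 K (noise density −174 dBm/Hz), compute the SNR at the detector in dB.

29.2 dB

Noise floor: N = −174 + 10 log₁₀(B) + NF
10 log₁₀(7.43×10⁷) = 78.71 dB
N = −174 + 78.71 + 9.89 = −85.40 dBm
SNR = P_sig − N = −56.2 − (−85.40) = 29.20 dB → 29.2 dB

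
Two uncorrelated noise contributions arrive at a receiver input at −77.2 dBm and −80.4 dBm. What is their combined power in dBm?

Convert to linear, add, convert back:
P₁ = 1.91×10⁻¹¹ W, P₂ = 9.12×10⁻¹² W
P_tot = 2.82×10⁻¹¹ W → 10 log₁₀(P_tot / 10⁻³) = −75.5 dBm

−75.5 dBm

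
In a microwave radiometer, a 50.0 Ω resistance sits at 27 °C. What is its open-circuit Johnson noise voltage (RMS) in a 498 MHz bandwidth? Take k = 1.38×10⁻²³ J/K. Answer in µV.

20.3 µV

T = 27 °C + 273.15 = 300.15 K
V_n = √(4kTRB)
4kTRB = 4 × 1.38×10⁻²³ × 300.15 × 5.00×10¹ × 4.98×10⁸ = 4.13×10⁻¹⁰ V²
V_n = √(4.13×10⁻¹⁰) = 2.03×10⁻⁵ V = 20.3 µV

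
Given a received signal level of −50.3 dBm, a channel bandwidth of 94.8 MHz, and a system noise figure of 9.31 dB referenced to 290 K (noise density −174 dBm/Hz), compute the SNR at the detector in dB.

Noise floor: N = −174 + 10 log₁₀(B) + NF
10 log₁₀(9.48×10⁷) = 79.77 dB
N = −174 + 79.77 + 9.31 = −84.92 dBm
SNR = P_sig − N = −50.3 − (−84.92) = 34.62 dB → 34.6 dB

34.6 dB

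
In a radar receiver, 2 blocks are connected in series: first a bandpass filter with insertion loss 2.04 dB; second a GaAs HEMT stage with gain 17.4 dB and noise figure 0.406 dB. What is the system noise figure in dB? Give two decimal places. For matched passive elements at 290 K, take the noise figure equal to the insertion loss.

Convert to linear (a loss of L dB is a gain of −L dB): F_i = 10^(NF_i/10), G_i = 10^(G_i,dB/10)
  Stage 1: F_1 = 10^(2.04/10) = 1.600, G_1 = 10^(−2.04/10) = 0.6252
  Stage 2: F_2 = 10^(0.406/10) = 1.098, G_2 = 10^(17.4/10) = 54.95
Friis cascade:
  F = 1.600 + (1.098 − 1)/0.6252 = 1.756
NF = 10 log₁₀(1.756) = 2.45 dB

2.45 dB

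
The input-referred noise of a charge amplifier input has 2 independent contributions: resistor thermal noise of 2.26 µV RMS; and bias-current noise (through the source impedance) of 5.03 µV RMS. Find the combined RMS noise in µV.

Uncorrelated sources add in power (mean-square): V_tot = √(ΣV_i²)
V_tot = √[(2.26×10⁻⁶)² + (5.03×10⁻⁶)²] = 5.51×10⁻⁶ V = 5.51 µV

5.51 µV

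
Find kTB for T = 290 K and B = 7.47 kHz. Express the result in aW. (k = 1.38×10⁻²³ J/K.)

29.9 aW

P_n = kTB = 1.38×10⁻²³ × 290 × 7.47×10³ = 2.99×10⁻¹⁷ W = 29.9 aW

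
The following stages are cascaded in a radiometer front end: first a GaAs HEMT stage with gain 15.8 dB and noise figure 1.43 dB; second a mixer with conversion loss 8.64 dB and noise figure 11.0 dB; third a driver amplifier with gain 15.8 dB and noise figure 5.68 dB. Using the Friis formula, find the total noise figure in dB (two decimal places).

3.45 dB

Convert to linear (a loss of L dB is a gain of −L dB): F_i = 10^(NF_i/10), G_i = 10^(G_i,dB/10)
  Stage 1: F_1 = 10^(1.43/10) = 1.390, G_1 = 10^(15.8/10) = 38.02
  Stage 2: F_2 = 10^(11.0/10) = 12.59, G_2 = 10^(−8.64/10) = 0.1368
  Stage 3: F_3 = 10^(5.68/10) = 3.698, G_3 = 10^(15.8/10) = 38.02
Friis cascade:
  F = 1.390 + (12.59 − 1)/38.02 + (3.698 − 1)/5.200 = 2.214
NF = 10 log₁₀(2.214) = 3.45 dB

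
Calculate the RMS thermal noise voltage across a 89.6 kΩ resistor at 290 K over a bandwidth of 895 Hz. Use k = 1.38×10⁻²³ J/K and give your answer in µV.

1.13 µV

V_n = √(4kTRB)
4kTRB = 4 × 1.38×10⁻²³ × 290 × 8.96×10⁴ × 8.95×10² = 1.28×10⁻¹² V²
V_n = √(1.28×10⁻¹²) = 1.13×10⁻⁶ V = 1.13 µV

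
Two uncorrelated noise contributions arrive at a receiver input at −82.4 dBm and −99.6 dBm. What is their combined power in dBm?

−82.3 dBm

Convert to linear, add, convert back:
P₁ = 5.75×10⁻¹² W, P₂ = 1.10×10⁻¹³ W
P_tot = 5.86×10⁻¹² W → 10 log₁₀(P_tot / 10⁻³) = −82.3 dBm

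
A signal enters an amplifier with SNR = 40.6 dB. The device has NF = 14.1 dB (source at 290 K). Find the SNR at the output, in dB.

By definition F = SNR_in/SNR_out, so in dB: SNR_out = SNR_in − NF
SNR_out = 40.6 − 14.1 = 26.5 dB

26.5 dB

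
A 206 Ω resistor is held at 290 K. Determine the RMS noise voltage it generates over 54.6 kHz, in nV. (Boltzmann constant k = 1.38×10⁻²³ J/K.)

424 nV

V_n = √(4kTRB)
4kTRB = 4 × 1.38×10⁻²³ × 290 × 2.06×10² × 5.46×10⁴ = 1.80×10⁻¹³ V²
V_n = √(1.80×10⁻¹³) = 4.24×10⁻⁷ V = 424 nV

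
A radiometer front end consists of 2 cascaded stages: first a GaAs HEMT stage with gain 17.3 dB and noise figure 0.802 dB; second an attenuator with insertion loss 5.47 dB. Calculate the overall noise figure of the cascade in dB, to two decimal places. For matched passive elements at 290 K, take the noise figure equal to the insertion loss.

Convert to linear (a loss of L dB is a gain of −L dB): F_i = 10^(NF_i/10), G_i = 10^(G_i,dB/10)
  Stage 1: F_1 = 10^(0.802/10) = 1.203, G_1 = 10^(17.3/10) = 53.70
  Stage 2: F_2 = 10^(5.47/10) = 3.524, G_2 = 10^(−5.47/10) = 0.2838
Friis cascade:
  F = 1.203 + (3.524 − 1)/53.70 = 1.250
NF = 10 log₁₀(1.250) = 0.97 dB

0.97 dB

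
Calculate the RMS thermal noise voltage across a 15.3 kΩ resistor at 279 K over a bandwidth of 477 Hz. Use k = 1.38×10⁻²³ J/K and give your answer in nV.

V_n = √(4kTRB)
4kTRB = 4 × 1.38×10⁻²³ × 279 × 1.53×10⁴ × 4.77×10² = 1.12×10⁻¹³ V²
V_n = √(1.12×10⁻¹³) = 3.35×10⁻⁷ V = 335 nV

335 nV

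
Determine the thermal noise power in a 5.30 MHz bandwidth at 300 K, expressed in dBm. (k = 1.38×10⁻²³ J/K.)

P_n = kTB = 1.38×10⁻²³ × 300 × 5.30×10⁶ = 2.19×10⁻¹⁴ W
In dBm: 10 log₁₀(2.19×10⁻¹⁴ / 10⁻³) = −106.6 dBm

−106.6 dBm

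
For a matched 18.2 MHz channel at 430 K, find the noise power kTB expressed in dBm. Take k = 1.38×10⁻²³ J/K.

−99.7 dBm

P_n = kTB = 1.38×10⁻²³ × 430 × 1.82×10⁷ = 1.08×10⁻¹³ W
In dBm: 10 log₁₀(1.08×10⁻¹³ / 10⁻³) = −99.7 dBm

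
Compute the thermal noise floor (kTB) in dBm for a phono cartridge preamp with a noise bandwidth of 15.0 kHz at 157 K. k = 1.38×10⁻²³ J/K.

−134.9 dBm

P_n = kTB = 1.38×10⁻²³ × 157 × 1.50×10⁴ = 3.25×10⁻¹⁷ W
In dBm: 10 log₁₀(3.25×10⁻¹⁷ / 10⁻³) = −134.9 dBm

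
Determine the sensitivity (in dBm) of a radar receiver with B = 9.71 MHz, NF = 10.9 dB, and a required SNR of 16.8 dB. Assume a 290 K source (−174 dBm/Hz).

Sensitivity = −174 + 10 log₁₀(B) + NF + SNR_min
= −174 + 69.87 + 10.9 + 16.8
= −76.43 dBm → −76.4 dBm

−76.4 dBm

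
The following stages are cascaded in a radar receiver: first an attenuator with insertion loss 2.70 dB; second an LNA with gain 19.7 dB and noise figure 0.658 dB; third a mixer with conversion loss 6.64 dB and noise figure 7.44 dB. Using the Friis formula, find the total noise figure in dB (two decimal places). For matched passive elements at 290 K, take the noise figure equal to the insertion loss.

Convert to linear (a loss of L dB is a gain of −L dB): F_i = 10^(NF_i/10), G_i = 10^(G_i,dB/10)
  Stage 1: F_1 = 10^(2.70/10) = 1.862, G_1 = 10^(−2.70/10) = 0.5370
  Stage 2: F_2 = 10^(0.658/10) = 1.164, G_2 = 10^(19.7/10) = 93.33
  Stage 3: F_3 = 10^(7.44/10) = 5.546, G_3 = 10^(−6.64/10) = 0.2168
Friis cascade:
  F = 1.862 + (1.164 − 1)/0.5370 + (5.546 − 1)/50.12 = 2.257
NF = 10 log₁₀(2.257) = 3.54 dB

3.54 dB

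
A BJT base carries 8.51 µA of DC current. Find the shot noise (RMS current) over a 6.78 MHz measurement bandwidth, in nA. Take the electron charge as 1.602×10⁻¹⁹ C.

I_n = √(2qI·B)
2qI·B = 2 × 1.602×10⁻¹⁹ × 8.51×10⁻⁶ × 6.78×10⁶ = 1.85×10⁻¹⁷ A²
I_n = √(1.85×10⁻¹⁷) = 4.30×10⁻⁹ A = 4.30 nA

4.30 nA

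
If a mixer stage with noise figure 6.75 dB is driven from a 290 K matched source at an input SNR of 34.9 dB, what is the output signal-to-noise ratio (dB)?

28.15 dB

By definition F = SNR_in/SNR_out, so in dB: SNR_out = SNR_in − NF
SNR_out = 34.9 − 6.75 = 28.15 dB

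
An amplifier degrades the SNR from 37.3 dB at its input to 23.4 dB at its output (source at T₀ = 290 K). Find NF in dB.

NF (dB) = SNR_in(dB) − SNR_out(dB) when the source is at T₀
NF = 37.3 − 23.4 = 13.9 dB

13.9 dB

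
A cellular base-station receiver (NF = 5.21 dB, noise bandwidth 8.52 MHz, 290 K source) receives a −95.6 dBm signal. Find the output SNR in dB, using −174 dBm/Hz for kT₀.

Noise floor: N = −174 + 10 log₁₀(B) + NF
10 log₁₀(8.52×10⁶) = 69.3 dB
N = −174 + 69.3 + 5.21 = −99.49 dBm
SNR = P_sig − N = −95.6 − (−99.49) = 3.89 dB → 3.9 dB

3.9 dB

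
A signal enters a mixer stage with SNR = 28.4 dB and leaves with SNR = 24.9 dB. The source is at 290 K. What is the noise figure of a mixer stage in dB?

NF (dB) = SNR_in(dB) − SNR_out(dB) when the source is at T₀
NF = 28.4 − 24.9 = 3.5 dB

3.5 dB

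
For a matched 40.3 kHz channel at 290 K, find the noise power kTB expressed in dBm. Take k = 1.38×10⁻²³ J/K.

P_n = kTB = 1.38×10⁻²³ × 290 × 4.03×10⁴ = 1.61×10⁻¹⁶ W
In dBm: 10 log₁₀(1.61×10⁻¹⁶ / 10⁻³) = −127.9 dBm

−127.9 dBm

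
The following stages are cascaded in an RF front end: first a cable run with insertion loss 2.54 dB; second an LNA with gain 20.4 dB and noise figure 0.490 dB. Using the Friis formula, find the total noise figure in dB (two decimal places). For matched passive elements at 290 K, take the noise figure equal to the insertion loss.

3.03 dB

Convert to linear (a loss of L dB is a gain of −L dB): F_i = 10^(NF_i/10), G_i = 10^(G_i,dB/10)
  Stage 1: F_1 = 10^(2.54/10) = 1.795, G_1 = 10^(−2.54/10) = 0.5572
  Stage 2: F_2 = 10^(0.490/10) = 1.119, G_2 = 10^(20.4/10) = 109.6
Friis cascade:
  F = 1.795 + (1.119 − 1)/0.5572 = 2.009
NF = 10 log₁₀(2.009) = 3.03 dB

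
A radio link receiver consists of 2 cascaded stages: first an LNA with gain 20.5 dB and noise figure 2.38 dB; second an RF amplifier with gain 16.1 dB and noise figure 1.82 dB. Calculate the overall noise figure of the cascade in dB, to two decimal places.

Convert to linear (a loss of L dB is a gain of −L dB): F_i = 10^(NF_i/10), G_i = 10^(G_i,dB/10)
  Stage 1: F_1 = 10^(2.38/10) = 1.730, G_1 = 10^(20.5/10) = 112.2
  Stage 2: F_2 = 10^(1.82/10) = 1.521, G_2 = 10^(16.1/10) = 40.74
Friis cascade:
  F = 1.730 + (1.521 − 1)/112.2 = 1.734
NF = 10 log₁₀(1.734) = 2.39 dB

2.39 dB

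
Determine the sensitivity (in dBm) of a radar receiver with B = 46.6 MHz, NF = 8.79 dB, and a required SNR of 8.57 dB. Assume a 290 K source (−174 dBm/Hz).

Sensitivity = −174 + 10 log₁₀(B) + NF + SNR_min
= −174 + 76.68 + 8.79 + 8.57
= −79.96 dBm → −80.0 dBm

−80.0 dBm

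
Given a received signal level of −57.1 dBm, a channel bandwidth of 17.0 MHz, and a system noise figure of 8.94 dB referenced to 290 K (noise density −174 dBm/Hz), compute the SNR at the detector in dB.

Noise floor: N = −174 + 10 log₁₀(B) + NF
10 log₁₀(1.70×10⁷) = 72.3 dB
N = −174 + 72.3 + 8.94 = −92.76 dBm
SNR = P_sig − N = −57.1 − (−92.76) = 35.66 dB → 35.7 dB

35.7 dB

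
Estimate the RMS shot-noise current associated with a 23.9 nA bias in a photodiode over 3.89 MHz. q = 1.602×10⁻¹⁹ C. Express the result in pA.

I_n = √(2qI·B)
2qI·B = 2 × 1.602×10⁻¹⁹ × 2.39×10⁻⁸ × 3.89×10⁶ = 2.98×10⁻²⁰ A²
I_n = √(2.98×10⁻²⁰) = 1.73×10⁻¹⁰ A = 173 pA

173 pA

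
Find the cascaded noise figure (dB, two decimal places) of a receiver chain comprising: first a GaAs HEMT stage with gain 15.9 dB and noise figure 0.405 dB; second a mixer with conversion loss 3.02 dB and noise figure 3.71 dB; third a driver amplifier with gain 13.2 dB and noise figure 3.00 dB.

Convert to linear (a loss of L dB is a gain of −L dB): F_i = 10^(NF_i/10), G_i = 10^(G_i,dB/10)
  Stage 1: F_1 = 10^(0.405/10) = 1.098, G_1 = 10^(15.9/10) = 38.90
  Stage 2: F_2 = 10^(3.71/10) = 2.350, G_2 = 10^(−3.02/10) = 0.4989
  Stage 3: F_3 = 10^(3.00/10) = 1.995, G_3 = 10^(13.2/10) = 20.89
Friis cascade:
  F = 1.098 + (2.350 − 1)/38.90 + (1.995 − 1)/19.41 = 1.184
NF = 10 log₁₀(1.184) = 0.73 dB

0.73 dB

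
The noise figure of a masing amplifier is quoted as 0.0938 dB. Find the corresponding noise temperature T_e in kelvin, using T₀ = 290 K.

6.33 K

F = 10^(0.0938/10) = 1.02183
T_e = (F − 1)·T₀ = (1.02183 − 1) × 290 = 6.33 K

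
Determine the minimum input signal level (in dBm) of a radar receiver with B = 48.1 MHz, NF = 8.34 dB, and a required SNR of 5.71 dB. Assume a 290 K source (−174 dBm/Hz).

−83.1 dBm

Sensitivity = −174 + 10 log₁₀(B) + NF + SNR_min
= −174 + 76.82 + 8.34 + 5.71
= −83.13 dBm → −83.1 dBm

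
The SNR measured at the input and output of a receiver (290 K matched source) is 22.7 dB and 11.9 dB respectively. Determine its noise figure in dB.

NF (dB) = SNR_in(dB) − SNR_out(dB) when the source is at T₀
NF = 22.7 − 11.9 = 10.8 dB

10.8 dB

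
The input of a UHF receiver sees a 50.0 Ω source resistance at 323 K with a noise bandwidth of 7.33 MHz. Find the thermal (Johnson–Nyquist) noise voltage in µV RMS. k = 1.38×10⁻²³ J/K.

V_n = √(4kTRB)
4kTRB = 4 × 1.38×10⁻²³ × 323 × 5.00×10¹ × 7.33×10⁶ = 6.53×10⁻¹² V²
V_n = √(6.53×10⁻¹²) = 2.56×10⁻⁶ V = 2.56 µV

2.56 µV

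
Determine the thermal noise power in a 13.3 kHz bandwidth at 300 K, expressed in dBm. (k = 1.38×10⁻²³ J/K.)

−132.6 dBm

P_n = kTB = 1.38×10⁻²³ × 300 × 1.33×10⁴ = 5.51×10⁻¹⁷ W
In dBm: 10 log₁₀(5.51×10⁻¹⁷ / 10⁻³) = −132.6 dBm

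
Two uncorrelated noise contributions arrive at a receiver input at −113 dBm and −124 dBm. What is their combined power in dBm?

−112.7 dBm

Convert to linear, add, convert back:
P₁ = 5.01×10⁻¹⁵ W, P₂ = 3.98×10⁻¹⁶ W
P_tot = 5.41×10⁻¹⁵ W → 10 log₁₀(P_tot / 10⁻³) = −112.7 dBm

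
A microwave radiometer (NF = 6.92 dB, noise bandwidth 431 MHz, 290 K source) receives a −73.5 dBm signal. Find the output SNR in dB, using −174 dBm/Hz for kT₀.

Noise floor: N = −174 + 10 log₁₀(B) + NF
10 log₁₀(4.31×10⁸) = 86.34 dB
N = −174 + 86.34 + 6.92 = −80.74 dBm
SNR = P_sig − N = −73.5 − (−80.74) = 7.24 dB → 7.2 dB

7.2 dB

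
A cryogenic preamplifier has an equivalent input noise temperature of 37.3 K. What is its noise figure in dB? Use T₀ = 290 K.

F = 1 + T_e/T₀ = 1 + 37.3/290 = 1.12862
NF = 10 log₁₀(1.12862) = 0.525 dB

0.525 dB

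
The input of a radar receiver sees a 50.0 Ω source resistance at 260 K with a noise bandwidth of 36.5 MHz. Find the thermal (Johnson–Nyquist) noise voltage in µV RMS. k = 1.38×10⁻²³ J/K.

V_n = √(4kTRB)
4kTRB = 4 × 1.38×10⁻²³ × 260 × 5.00×10¹ × 3.65×10⁷ = 2.62×10⁻¹¹ V²
V_n = √(2.62×10⁻¹¹) = 5.12×10⁻⁶ V = 5.12 µV

5.12 µV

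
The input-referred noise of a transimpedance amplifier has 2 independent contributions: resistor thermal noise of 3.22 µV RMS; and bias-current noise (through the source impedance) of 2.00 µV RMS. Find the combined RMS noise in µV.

Uncorrelated sources add in power (mean-square): V_tot = √(ΣV_i²)
V_tot = √[(3.22×10⁻⁶)² + (2.00×10⁻⁶)²] = 3.79×10⁻⁶ V = 3.79 µV

3.79 µV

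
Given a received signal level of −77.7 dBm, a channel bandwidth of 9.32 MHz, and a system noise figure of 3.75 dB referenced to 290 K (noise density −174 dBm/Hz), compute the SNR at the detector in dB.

Noise floor: N = −174 + 10 log₁₀(B) + NF
10 log₁₀(9.32×10⁶) = 69.69 dB
N = −174 + 69.69 + 3.75 = −100.56 dBm
SNR = P_sig − N = −77.7 − (−100.56) = 22.86 dB → 22.9 dB

22.9 dB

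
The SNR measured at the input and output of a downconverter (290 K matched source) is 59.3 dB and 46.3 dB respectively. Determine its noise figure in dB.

13.0 dB

NF (dB) = SNR_in(dB) − SNR_out(dB) when the source is at T₀
NF = 59.3 − 46.3 = 13.0 dB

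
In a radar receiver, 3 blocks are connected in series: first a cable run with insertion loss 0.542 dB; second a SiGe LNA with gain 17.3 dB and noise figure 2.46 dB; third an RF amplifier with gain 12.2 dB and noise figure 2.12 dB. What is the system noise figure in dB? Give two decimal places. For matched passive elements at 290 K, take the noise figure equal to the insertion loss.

3.03 dB

Convert to linear (a loss of L dB is a gain of −L dB): F_i = 10^(NF_i/10), G_i = 10^(G_i,dB/10)
  Stage 1: F_1 = 10^(0.542/10) = 1.133, G_1 = 10^(−0.542/10) = 0.8827
  Stage 2: F_2 = 10^(2.46/10) = 1.762, G_2 = 10^(17.3/10) = 53.70
  Stage 3: F_3 = 10^(2.12/10) = 1.629, G_3 = 10^(12.2/10) = 16.60
Friis cascade:
  F = 1.133 + (1.762 − 1)/0.8827 + (1.629 − 1)/47.40 = 2.009
NF = 10 log₁₀(2.009) = 3.03 dB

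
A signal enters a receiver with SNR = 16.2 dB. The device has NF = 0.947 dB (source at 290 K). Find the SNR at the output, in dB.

15.253 dB

By definition F = SNR_in/SNR_out, so in dB: SNR_out = SNR_in − NF
SNR_out = 16.2 − 0.947 = 15.253 dB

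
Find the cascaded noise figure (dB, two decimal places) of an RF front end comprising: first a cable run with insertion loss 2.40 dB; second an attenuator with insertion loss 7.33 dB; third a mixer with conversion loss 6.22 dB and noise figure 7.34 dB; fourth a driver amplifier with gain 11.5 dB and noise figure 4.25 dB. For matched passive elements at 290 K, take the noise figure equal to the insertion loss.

20.66 dB

Convert to linear (a loss of L dB is a gain of −L dB): F_i = 10^(NF_i/10), G_i = 10^(G_i,dB/10)
  Stage 1: F_1 = 10^(2.40/10) = 1.738, G_1 = 10^(−2.40/10) = 0.5754
  Stage 2: F_2 = 10^(7.33/10) = 5.408, G_2 = 10^(−7.33/10) = 0.1849
  Stage 3: F_3 = 10^(7.34/10) = 5.420, G_3 = 10^(−6.22/10) = 0.2388
  Stage 4: F_4 = 10^(4.25/10) = 2.661, G_4 = 10^(11.5/10) = 14.13
Friis cascade:
  F = 1.738 + (5.408 − 1)/0.5754 + (5.420 − 1)/0.1064 + (2.661 − 1)/0.02541 = 116.3
NF = 10 log₁₀(116.3) = 20.66 dB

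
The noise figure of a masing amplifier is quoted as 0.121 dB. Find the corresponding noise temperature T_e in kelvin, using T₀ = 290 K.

F = 10^(0.121/10) = 1.02825
T_e = (F − 1)·T₀ = (1.02825 − 1) × 290 = 8.19 K

8.19 K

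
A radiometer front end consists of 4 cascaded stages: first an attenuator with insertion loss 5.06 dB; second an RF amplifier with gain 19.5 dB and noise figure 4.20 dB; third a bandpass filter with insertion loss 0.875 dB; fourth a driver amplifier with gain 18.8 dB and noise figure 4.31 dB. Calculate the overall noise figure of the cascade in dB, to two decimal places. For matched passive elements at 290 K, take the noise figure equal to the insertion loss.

9.30 dB

Convert to linear (a loss of L dB is a gain of −L dB): F_i = 10^(NF_i/10), G_i = 10^(G_i,dB/10)
  Stage 1: F_1 = 10^(5.06/10) = 3.206, G_1 = 10^(−5.06/10) = 0.3119
  Stage 2: F_2 = 10^(4.20/10) = 2.630, G_2 = 10^(19.5/10) = 89.13
  Stage 3: F_3 = 10^(0.875/10) = 1.223, G_3 = 10^(−0.875/10) = 0.8175
  Stage 4: F_4 = 10^(4.31/10) = 2.698, G_4 = 10^(18.8/10) = 75.86
Friis cascade:
  F = 3.206 + (2.630 − 1)/0.3119 + (1.223 − 1)/27.80 + (2.698 − 1)/22.72 = 8.516
NF = 10 log₁₀(8.516) = 9.30 dB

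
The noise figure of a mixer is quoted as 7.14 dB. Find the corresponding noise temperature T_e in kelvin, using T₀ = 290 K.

F = 10^(7.14/10) = 5.17607
T_e = (F − 1)·T₀ = (5.17607 − 1) × 290 = 1211 K

1211 K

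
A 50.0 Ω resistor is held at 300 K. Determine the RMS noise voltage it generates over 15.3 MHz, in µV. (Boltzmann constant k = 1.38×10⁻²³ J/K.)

V_n = √(4kTRB)
4kTRB = 4 × 1.38×10⁻²³ × 300 × 5.00×10¹ × 1.53×10⁷ = 1.27×10⁻¹¹ V²
V_n = √(1.27×10⁻¹¹) = 3.56×10⁻⁶ V = 3.56 µV

3.56 µV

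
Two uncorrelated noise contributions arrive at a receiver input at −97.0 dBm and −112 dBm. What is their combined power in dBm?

Convert to linear, add, convert back:
P₁ = 2.00×10⁻¹³ W, P₂ = 6.31×10⁻¹⁵ W
P_tot = 2.06×10⁻¹³ W → 10 log₁₀(P_tot / 10⁻³) = −96.9 dBm

−96.9 dBm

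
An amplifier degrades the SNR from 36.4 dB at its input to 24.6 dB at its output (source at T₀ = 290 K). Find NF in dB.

NF (dB) = SNR_in(dB) − SNR_out(dB) when the source is at T₀
NF = 36.4 − 24.6 = 11.8 dB

11.8 dB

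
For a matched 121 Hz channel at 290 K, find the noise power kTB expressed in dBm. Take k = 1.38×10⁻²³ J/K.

−153.1 dBm

P_n = kTB = 1.38×10⁻²³ × 290 × 1.21×10² = 4.84×10⁻¹⁹ W
In dBm: 10 log₁₀(4.84×10⁻¹⁹ / 10⁻³) = −153.1 dBm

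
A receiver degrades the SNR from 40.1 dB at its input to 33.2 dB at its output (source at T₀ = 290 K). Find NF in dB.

6.9 dB

NF (dB) = SNR_in(dB) − SNR_out(dB) when the source is at T₀
NF = 40.1 − 33.2 = 6.9 dB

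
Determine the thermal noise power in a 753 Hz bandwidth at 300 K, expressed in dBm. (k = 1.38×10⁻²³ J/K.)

P_n = kTB = 1.38×10⁻²³ × 300 × 7.53×10² = 3.12×10⁻¹⁸ W
In dBm: 10 log₁₀(3.12×10⁻¹⁸ / 10⁻³) = −145.1 dBm

−145.1 dBm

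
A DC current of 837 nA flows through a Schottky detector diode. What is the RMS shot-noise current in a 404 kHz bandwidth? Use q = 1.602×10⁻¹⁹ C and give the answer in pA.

329 pA

I_n = √(2qI·B)
2qI·B = 2 × 1.602×10⁻¹⁹ × 8.37×10⁻⁷ × 4.04×10⁵ = 1.08×10⁻¹⁹ A²
I_n = √(1.08×10⁻¹⁹) = 3.29×10⁻¹⁰ A = 329 pA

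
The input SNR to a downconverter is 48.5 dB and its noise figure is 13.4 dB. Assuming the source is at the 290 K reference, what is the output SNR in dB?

By definition F = SNR_in/SNR_out, so in dB: SNR_out = SNR_in − NF
SNR_out = 48.5 − 13.4 = 35.1 dB

35.1 dB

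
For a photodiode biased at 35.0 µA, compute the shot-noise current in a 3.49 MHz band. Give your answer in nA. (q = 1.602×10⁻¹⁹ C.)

6.26 nA

I_n = √(2qI·B)
2qI·B = 2 × 1.602×10⁻¹⁹ × 3.50×10⁻⁵ × 3.49×10⁶ = 3.91×10⁻¹⁷ A²
I_n = √(3.91×10⁻¹⁷) = 6.26×10⁻⁹ A = 6.26 nA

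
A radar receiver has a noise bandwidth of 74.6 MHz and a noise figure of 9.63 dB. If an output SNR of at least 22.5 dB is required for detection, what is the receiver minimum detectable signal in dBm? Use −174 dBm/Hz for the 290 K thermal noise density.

Sensitivity = −174 + 10 log₁₀(B) + NF + SNR_min
= −174 + 78.73 + 9.63 + 22.5
= −63.14 dBm → −63.1 dBm

−63.1 dBm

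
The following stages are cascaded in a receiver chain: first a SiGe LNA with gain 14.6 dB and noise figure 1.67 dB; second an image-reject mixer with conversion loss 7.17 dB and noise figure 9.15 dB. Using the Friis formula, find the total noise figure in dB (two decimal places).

Convert to linear (a loss of L dB is a gain of −L dB): F_i = 10^(NF_i/10), G_i = 10^(G_i,dB/10)
  Stage 1: F_1 = 10^(1.67/10) = 1.469, G_1 = 10^(14.6/10) = 28.84
  Stage 2: F_2 = 10^(9.15/10) = 8.222, G_2 = 10^(−7.17/10) = 0.1919
Friis cascade:
  F = 1.469 + (8.222 − 1)/28.84 = 1.719
NF = 10 log₁₀(1.719) = 2.35 dB

2.35 dB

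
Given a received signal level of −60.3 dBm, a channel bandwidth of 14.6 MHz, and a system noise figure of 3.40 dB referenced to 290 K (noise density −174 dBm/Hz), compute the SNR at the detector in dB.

Noise floor: N = −174 + 10 log₁₀(B) + NF
10 log₁₀(1.46×10⁷) = 71.64 dB
N = −174 + 71.64 + 3.40 = −98.96 dBm
SNR = P_sig − N = −60.3 − (−98.96) = 38.66 dB → 38.7 dB

38.7 dB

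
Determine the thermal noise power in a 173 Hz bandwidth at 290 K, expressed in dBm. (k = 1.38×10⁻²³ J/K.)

P_n = kTB = 1.38×10⁻²³ × 290 × 1.73×10² = 6.92×10⁻¹⁹ W
In dBm: 10 log₁₀(6.92×10⁻¹⁹ / 10⁻³) = −151.6 dBm

−151.6 dBm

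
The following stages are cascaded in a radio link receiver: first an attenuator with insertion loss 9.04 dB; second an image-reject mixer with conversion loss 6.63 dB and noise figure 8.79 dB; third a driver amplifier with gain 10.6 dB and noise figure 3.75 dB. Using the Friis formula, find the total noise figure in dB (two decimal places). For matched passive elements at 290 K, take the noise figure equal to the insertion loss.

Convert to linear (a loss of L dB is a gain of −L dB): F_i = 10^(NF_i/10), G_i = 10^(G_i,dB/10)
  Stage 1: F_1 = 10^(9.04/10) = 8.017, G_1 = 10^(−9.04/10) = 0.1247
  Stage 2: F_2 = 10^(8.79/10) = 7.568, G_2 = 10^(−6.63/10) = 0.2173
  Stage 3: F_3 = 10^(3.75/10) = 2.371, G_3 = 10^(10.6/10) = 11.48
Friis cascade:
  F = 8.017 + (7.568 − 1)/0.1247 + (2.371 − 1)/0.02710 = 111.3
NF = 10 log₁₀(111.3) = 20.46 dB

20.46 dB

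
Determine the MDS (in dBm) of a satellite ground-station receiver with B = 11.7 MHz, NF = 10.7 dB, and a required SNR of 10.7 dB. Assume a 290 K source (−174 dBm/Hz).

−81.9 dBm

Sensitivity = −174 + 10 log₁₀(B) + NF + SNR_min
= −174 + 70.68 + 10.7 + 10.7
= −81.92 dBm → −81.9 dBm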